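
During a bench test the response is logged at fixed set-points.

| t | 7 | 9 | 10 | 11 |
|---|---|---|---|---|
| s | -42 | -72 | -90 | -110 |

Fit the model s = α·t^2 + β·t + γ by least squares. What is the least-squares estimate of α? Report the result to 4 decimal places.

Compute the Gram sums: Σt^2·t^2 = 33603, Σt^2·t = 3403, Σt^2 = 351, Σt·t = 351, Σt = 37, Σ1 = 4.
Moment sums: Σt^2·s = -30200, Σt·s = -3052, Σs = -314.
Normal equations: [[33603, 3403, 351]; [3403, 351, 37]; [351, 37, 4]]·[α, β, γ]ᵀ = [-30200, -3052, -314]ᵀ.
Inverting the 3×3 Gram matrix, [α, β, γ]ᵀ = [-1, 1, 0]ᵀ.

α = -1.0000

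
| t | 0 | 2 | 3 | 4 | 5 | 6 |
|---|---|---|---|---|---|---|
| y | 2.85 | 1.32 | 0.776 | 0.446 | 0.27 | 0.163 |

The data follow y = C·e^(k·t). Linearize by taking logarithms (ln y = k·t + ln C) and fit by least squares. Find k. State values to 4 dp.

k = -0.4858

Let Y = ln y. Fitting Y = k·t + ln C by least squares:
Over the data: Σt = 20.0000, Σ(t)² = 90.0000, Σln y = -2.8594, Σt·ln y = -20.8660.
Normal system: [[90.0000, 20.0000]; [20.0000, 6]]·[k, ln C]ᵀ = [-20.8660, -2.8594]ᵀ.
Solving (det = 140.0000): k = -0.48577, ln C = 1.14265.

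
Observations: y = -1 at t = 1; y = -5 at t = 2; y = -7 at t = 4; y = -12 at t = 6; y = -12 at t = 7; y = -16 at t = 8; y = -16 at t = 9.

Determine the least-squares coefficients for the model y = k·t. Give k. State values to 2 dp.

k = -1.86

Sums needed: Σt·t = 251.
Right-hand side: Σt·y = -467.
Hence k = -467 / 251 ≈ -1.86056.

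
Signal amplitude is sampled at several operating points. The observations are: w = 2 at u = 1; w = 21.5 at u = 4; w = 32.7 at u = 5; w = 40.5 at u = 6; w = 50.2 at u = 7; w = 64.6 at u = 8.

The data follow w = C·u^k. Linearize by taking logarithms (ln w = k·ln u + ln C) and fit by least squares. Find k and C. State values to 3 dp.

k = 1.671, C = 2.049

Let Y = ln w. Fitting Y = k·ln u + ln C by least squares:
Σln u = 8.8128, Σ(ln u)² = 15.8331, Σln w = 19.0341, Σln u·ln w = 32.7856.
Normal system: [[15.8331, 8.8128]; [8.8128, 6]]·[k, ln C]ᵀ = [32.7856, 19.0341]ᵀ.
Solving (det = 17.3327): k = 1.67134, ln C = 0.71748, so C = exp(0.71748) = 2.04927.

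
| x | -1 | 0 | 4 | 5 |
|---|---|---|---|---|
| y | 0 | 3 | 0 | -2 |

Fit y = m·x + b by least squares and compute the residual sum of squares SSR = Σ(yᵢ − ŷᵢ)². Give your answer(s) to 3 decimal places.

AᵀA·[m, b]ᵀ = Aᵀy reads: 42·m + 8·b = -10;  8·m + 4·b = 1.
(Σx·x = 42, Σx = 8, Σ1 = 4, Σx·y = -10, Σy = 1.)
Eliminating b: 4·(row 1) − 8·(row 2) gives 104·m = 4·(-10) − 8·1 = -48, so m = -6/13.
Then b = (1 − 8·(-6/13))/4 = 61/52.
Residuals: -85/52, 95/52, 35/52, -45/52; SSR = 375/52.

SSR = 7.212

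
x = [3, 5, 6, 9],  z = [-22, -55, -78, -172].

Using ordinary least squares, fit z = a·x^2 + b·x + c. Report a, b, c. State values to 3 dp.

a = -2.117, b = 0.397, c = -4.127

Compute the Gram sums: Σx^2·x^2 = 8563, Σx^2·x = 1097, Σx^2 = 151, Σx·x = 151, Σx = 23, Σ1 = 4.
Moment sums: Σx^2·z = -18313, Σx·z = -2357, Σz = -327.
Normal equations: [[8563, 1097, 151]; [1097, 151, 23]; [151, 23, 4]]·[a, b, c]ᵀ = [-18313, -2357, -327]ᵀ.
Inverting the 3×3 Gram matrix, [a, b, c]ᵀ = [-127/60, 119/300, -619/150]ᵀ.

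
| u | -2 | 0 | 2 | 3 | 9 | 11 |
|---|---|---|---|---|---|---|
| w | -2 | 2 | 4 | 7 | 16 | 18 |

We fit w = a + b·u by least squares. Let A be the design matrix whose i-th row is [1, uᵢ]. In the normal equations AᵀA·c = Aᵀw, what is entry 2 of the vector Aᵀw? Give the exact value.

375

Entry 2 ↔ basis u, so (Aᵀw)_{2} = Σᵢ (u)·wᵢ = (-2)·(-2) + (0)·(2) + (2)·(4) + (3)·(7) + (9)·(16) + (11)·(18) = 375.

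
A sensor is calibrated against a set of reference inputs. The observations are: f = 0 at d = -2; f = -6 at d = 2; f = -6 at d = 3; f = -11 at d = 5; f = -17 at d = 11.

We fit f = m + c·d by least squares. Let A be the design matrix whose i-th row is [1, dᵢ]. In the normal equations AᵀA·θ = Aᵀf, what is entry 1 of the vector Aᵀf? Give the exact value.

Entry 1 ↔ basis 1, so (Aᵀf)_{1} = Σᵢ fᵢ = (1)·(0) + (1)·(-6) + (1)·(-6) + (1)·(-11) + (1)·(-17) = -40.

-40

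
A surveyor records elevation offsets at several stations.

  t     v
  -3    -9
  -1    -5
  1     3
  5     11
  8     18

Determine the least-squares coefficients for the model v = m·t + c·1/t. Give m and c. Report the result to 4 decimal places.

m = 2.2422, c = 1.9565

Compute the Gram sums: Σt·t = 100, Σt·1/t = 5, Σ1/t·1/t = 31201/14400.
For Xᵀv: Σt·v = 234, Σ1/t·v = 309/20.
Normal equations: [[100, 5]; [5, 31201/14400]]·[m, c]ᵀ = [234, 309/20]ᵀ.
Eliminating c: (31201/14400)·(row 1) − 5·(row 2) gives (27601/144)·m = (31201/14400)·234 − 5·(309/20) = 343813/800, so m = 3094317/1380050.
Then c = ((309/20) − 5·(3094317/1380050))/(31201/14400) = 54000/27601.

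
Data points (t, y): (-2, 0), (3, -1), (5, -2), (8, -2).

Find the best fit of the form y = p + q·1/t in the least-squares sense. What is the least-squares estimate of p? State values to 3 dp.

p = -1.174

Normal-equation sums: Σ1 = 4, Σ1/t = 19/120, Σ1/t·1/t = 6001/14400.
And Σy = -5, Σ1/t·y = -59/60.
Eliminating q: (6001/14400)·(row 1) − (19/120)·(row 2) gives (2627/1600)·p = (6001/14400)·(-5) − (19/120)·(-59/60) = -27763/14400, so p = -27763/23643.
Then q = ((-59/60) − (19/120)·(-27763/23643))/(6001/14400) = -15080/7881.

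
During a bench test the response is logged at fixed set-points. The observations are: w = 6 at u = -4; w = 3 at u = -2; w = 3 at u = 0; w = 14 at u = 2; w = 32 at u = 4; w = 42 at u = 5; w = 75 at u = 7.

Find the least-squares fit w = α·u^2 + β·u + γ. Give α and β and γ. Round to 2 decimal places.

The normal equations are: 3570·α + 468·β + 114·γ = 5401;  468·α + 114·β + 12·γ = 861;  114·α + 12·β + 7·γ = 175.
Solving the 3×3 system (Gaussian elimination) gives α = 99661/100086, β = 103407/33362, γ = 57882/16681.

α = 1.00, β = 3.10, γ = 3.47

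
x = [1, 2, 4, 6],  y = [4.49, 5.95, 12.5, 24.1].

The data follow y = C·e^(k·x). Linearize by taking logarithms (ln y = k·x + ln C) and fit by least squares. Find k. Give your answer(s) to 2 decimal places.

k = 0.34

With ln yᵢ as the transformed response and xᵢ as the regressor:
Sums: Σx = 13.0000, Σ(x)² = 57.0000, Σln y = 8.9932, Σx·ln y = 34.2648.
Normal system: [[57.0000, 13.0000]; [13.0000, 4]]·[k, ln C]ᵀ = [34.2648, 8.9932]ᵀ.
Slope k = (n·Σx·ln y − Σx·Σln y)/(n·Σ(x)² − (Σx)²) = (4·34.2648 − 13.0000·8.9932)/59.0000 = 0.34149; ln C = (Σln y − k·Σx)/n = 1.13845.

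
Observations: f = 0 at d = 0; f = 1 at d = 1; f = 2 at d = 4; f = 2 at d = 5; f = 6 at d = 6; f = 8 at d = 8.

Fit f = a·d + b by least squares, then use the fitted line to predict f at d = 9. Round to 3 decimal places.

Compute the Gram sums: Σd·d = 142, Σd = 24, Σ1 = 6.
Right-hand side: Σd·f = 119, Σf = 19.
Normal equations: [[142, 24]; [24, 6]]·[a, b]ᵀ = [119, 19]ᵀ.
Eliminating b: 6·(row 1) − 24·(row 2) gives 276·a = 6·119 − 24·19 = 258, so a = 43/46.
Then b = (19 − 24·(43/46))/6 = -79/138.
At d = 9: f̂ = (43/46)·(9) + (-79/138)·(1) = 541/69.

f̂ = 7.841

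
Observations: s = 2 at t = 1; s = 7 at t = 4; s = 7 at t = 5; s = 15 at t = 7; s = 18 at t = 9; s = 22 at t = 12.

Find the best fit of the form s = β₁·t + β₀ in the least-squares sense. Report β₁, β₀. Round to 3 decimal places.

Entries of AᵀA: Σt·t = 316, Σt = 38, Σ1 = 6.
Moment sums: Σt·s = 596, Σs = 71.
Normal equations: [[316, 38]; [38, 6]]·[β₁, β₀]ᵀ = [596, 71]ᵀ.
Eliminating β₀: 6·(row 1) − 38·(row 2) gives 452·β₁ = 6·596 − 38·71 = 878, so β₁ = 439/226.
Then β₀ = (71 − 38·(439/226))/6 = -53/113.

β₁ = 1.942, β₀ = -0.469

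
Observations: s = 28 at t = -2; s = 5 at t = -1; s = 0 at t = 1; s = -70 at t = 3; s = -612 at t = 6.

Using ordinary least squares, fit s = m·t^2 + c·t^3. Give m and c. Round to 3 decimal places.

With design matrix A, AᵀA = [[1395, 7987]; [7987, 47451]] and Aᵀs = [-22545, -134311]ᵀ.
Determinant 1395·47451 − 7987² = 2401976.
m = ((-22545)·47451 − 7987·(-134311))/2401976 = 1479581/1200988; c = (1395·(-134311) − 7987·(-22545))/2401976 = -3648465/1200988.

m = 1.232, c = -3.038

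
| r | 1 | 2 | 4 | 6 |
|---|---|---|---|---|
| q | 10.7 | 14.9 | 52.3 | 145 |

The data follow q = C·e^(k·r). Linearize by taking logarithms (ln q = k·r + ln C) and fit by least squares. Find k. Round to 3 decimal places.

Let Y = ln q. Fitting Y = k·r + ln C by least squares:
Σr = 13.0000, Σ(r)² = 57.0000, Σln q = 14.0053, Σr·ln q = 53.4614.
Equations: 57.0000·k + 13.0000·ln C = 53.4614;  13.0000·k + 4·ln C = 14.0053.
Δ = 57.0000·4 − (13.0000)² = 59.0000; k = (53.4614·4 − 13.0000·14.0053)/59.0000 = 0.53858, ln C = (57.0000·14.0053 − 13.0000·53.4614)/59.0000 = 1.75096.

k = 0.539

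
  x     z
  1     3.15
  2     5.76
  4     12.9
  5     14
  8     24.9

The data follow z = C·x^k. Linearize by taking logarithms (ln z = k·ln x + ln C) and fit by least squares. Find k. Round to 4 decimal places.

k = 0.9932

Let Y = ln z. Fitting Y = k·ln x + ln C by least squares:
Σln x = 5.7683, Σ(ln x)² = 9.3166, Σln z = 11.3095, Σln x·ln z = 15.6913.
Normal system: [[9.3166, 5.7683]; [5.7683, 5]]·[k, ln C]ᵀ = [15.6913, 11.3095]ᵀ.
Solving (det = 13.3096): k = 0.99323, ln C = 1.11605.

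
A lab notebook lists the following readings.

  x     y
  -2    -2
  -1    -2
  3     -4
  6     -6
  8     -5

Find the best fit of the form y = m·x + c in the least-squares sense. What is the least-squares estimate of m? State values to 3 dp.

m = -0.385

Forming MᵀM = [[114, 14]; [14, 5]] and Mᵀy = [-82, -19]ᵀ gives MᵀM·[m, c]ᵀ = Mᵀy.
Eliminating c: 5·(row 1) − 14·(row 2) gives 374·m = 5·(-82) − 14·(-19) = -144, so m = -72/187.
Then c = ((-19) − 14·(-72/187))/5 = -509/187.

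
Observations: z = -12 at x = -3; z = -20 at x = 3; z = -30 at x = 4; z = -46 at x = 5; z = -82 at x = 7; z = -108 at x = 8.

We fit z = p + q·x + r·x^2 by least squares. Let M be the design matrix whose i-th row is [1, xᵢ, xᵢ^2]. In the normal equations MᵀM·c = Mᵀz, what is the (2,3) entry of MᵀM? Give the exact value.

1044

Row 2 ↔ basis x, column 3 ↔ basis x^2, so (MᵀM)_{2,3} = Σᵢ (x)·(x^2) = (-3)·(9) + (3)·(9) + (4)·(16) + (5)·(25) + (7)·(49) + (8)·(64) = 1044.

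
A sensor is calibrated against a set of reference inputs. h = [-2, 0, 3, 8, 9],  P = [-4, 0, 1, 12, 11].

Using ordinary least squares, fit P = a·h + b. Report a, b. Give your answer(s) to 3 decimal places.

a = 1.438, b = -1.176

Compute the Gram sums: Σh·h = 158, Σh = 18, Σ1 = 5.
For AᵀP: Σh·P = 206, ΣP = 20.
AᵀA·[a, b]ᵀ = AᵀP becomes [[158, 18]; [18, 5]]·[a, b]ᵀ = [206, 20]ᵀ.
det = 158·5 − 18² = 466.
a = (206·5 − 18·20)/466 = 335/233; b = (158·20 − 18·206)/466 = -274/233.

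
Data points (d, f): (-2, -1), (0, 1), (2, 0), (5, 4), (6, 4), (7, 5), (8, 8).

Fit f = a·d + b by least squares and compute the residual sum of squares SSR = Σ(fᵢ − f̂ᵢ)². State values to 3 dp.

AᵀA·[a, b]ᵀ = Aᵀf reads: 182·a + 26·b = 145;  26·a + 7·b = 21.
Determinant 182·7 − 26² = 598.
a = (145·7 − 26·21)/598 = 469/598; b = (182·21 − 26·145)/598 = 2/23.
Residuals: 144/299, 21/23, -495/299, -5/598, -237/299, -15/26, 490/299; SSR = 4457/598.

SSR = 7.453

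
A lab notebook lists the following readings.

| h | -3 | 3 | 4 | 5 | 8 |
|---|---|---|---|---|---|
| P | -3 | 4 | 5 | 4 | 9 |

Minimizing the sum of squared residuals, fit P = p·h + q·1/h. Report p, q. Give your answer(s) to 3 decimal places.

p = 1.051, q = 0.743

Normal-equation sums: Σh·h = 123, Σh·1/h = 5, Σ1/h·1/h = 4901/14400.
Right-hand side: Σh·P = 133, Σ1/h·P = 661/120.
Eliminating q: (4901/14400)·(row 1) − 5·(row 2) gives (80941/4800)·p = (4901/14400)·133 − 5·(661/120) = 255233/14400, so p = 255233/242823.
Then q = ((661/120) − 5·(255233/242823))/(4901/14400) = 60120/80941.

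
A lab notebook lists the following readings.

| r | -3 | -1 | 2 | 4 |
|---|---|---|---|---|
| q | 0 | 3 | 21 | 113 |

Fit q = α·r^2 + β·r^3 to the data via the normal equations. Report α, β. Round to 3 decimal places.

α = 3.042, β = 1.008

Normal-equation sums: Σr^2·r^2 = 354, Σr^2·r^3 = 812, Σr^3·r^3 = 4890.
And Σr^2·q = 1895, Σr^3·q = 7397.
XᵀX·[α, β]ᵀ = Xᵀq becomes [[354, 812]; [812, 4890]]·[α, β]ᵀ = [1895, 7397]ᵀ.
Eliminating β: 4890·(row 1) − 812·(row 2) gives 1071716·α = 4890·1895 − 812·7397 = 3260186, so α = 1630093/535858.
Then β = (7397 − 812·(1630093/535858))/4890 = 539899/535858.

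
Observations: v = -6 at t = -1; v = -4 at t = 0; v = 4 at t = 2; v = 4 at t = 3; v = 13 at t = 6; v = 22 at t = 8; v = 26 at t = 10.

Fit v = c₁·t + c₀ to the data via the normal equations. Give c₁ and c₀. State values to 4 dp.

Setting ∂/∂c₁ … = 0 gives: 214·c₁ + 28·c₀ = 540;  28·c₁ + 7·c₀ = 59.
Eliminating c₀: 7·(row 1) − 28·(row 2) gives 714·c₁ = 7·540 − 28·59 = 2128, so c₁ = 152/51.
Then c₀ = (59 − 28·(152/51))/7 = -1247/357.

c₁ = 2.9804, c₀ = -3.4930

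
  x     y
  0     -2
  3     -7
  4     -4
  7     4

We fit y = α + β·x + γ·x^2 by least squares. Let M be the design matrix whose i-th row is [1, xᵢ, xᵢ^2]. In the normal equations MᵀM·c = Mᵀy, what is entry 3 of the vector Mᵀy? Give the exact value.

69

Entry 3 ↔ basis x^2, so (Mᵀy)_{3} = Σᵢ (x^2)·yᵢ = (0)·(-2) + (9)·(-7) + (16)·(-4) + (49)·(4) = 69.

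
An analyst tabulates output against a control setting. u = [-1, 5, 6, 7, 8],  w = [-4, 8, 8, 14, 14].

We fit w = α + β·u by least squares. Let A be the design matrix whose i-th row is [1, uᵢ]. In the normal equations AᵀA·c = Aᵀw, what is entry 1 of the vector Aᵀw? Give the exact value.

40

Entry 1 ↔ basis 1, so (Aᵀw)_{1} = Σᵢ wᵢ = (1)·(-4) + (1)·(8) + (1)·(8) + (1)·(14) + (1)·(14) = 40.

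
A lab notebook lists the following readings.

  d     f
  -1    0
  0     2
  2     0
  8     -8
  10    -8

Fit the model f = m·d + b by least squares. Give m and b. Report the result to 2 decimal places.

m = -0.94, b = 0.76

Setting ∂/∂m … = 0 gives: 169·m + 19·b = -144;  19·m + 5·b = -14.
(Σd·d = 169, Σd = 19, Σ1 = 5, Σd·f = -144, Σf = -14.)
Δ = 169·5 − 19² = 484.
m = ((-144)·5 − 19·(-14))/484 = -227/242; b = (169·(-14) − 19·(-144))/484 = 185/242.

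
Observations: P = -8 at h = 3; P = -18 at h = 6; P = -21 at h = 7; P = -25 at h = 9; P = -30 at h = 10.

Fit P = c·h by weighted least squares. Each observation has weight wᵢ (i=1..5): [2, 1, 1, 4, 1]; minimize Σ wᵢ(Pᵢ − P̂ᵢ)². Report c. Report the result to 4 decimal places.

The normal system AᵀWA·[c]ᵀ = AᵀWP is [[527]]·[c]ᵀ = [-1503]ᵀ.
c = (-1503)/527 = -2.85199.

c = -2.8520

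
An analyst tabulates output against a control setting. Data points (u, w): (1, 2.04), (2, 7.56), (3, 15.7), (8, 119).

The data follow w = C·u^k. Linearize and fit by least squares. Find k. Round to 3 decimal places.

With ln wᵢ as the transformed response and ln uᵢ as the regressor:
AᵀA = [[6.0115, 3.8712]; [3.8712, 4]], rhs = [14.3653, 10.2686]ᵀ  (here Σln u = 3.8712, Σ(ln u)² = 6.0115, Σln w = 10.2686, Σln u·ln w = 14.3653).
Slope k = (n·Σln u·ln w − Σln u·Σln w)/(n·Σ(ln u)² − (Σln u)²) = (4·14.3653 − 3.8712·10.2686)/9.0597 = 1.95472; ln C = (Σln w − k·Σln u)/n = 0.67537.

k = 1.955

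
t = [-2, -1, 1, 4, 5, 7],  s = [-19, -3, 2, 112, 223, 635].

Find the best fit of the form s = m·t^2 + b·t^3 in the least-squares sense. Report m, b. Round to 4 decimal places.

The normal system AᵀA·[m, b]ᵀ = Aᵀs is [[3300, 20924]; [20924, 137436]]·[m, b]ᵀ = [38405, 253005]ᵀ.
Determinant 3300·137436 − 20924² = 15725024.
m = (38405·137436 − 20924·253005)/15725024 = -488970/491407; b = (3300·253005 − 20924·38405)/15725024 = 3916285/1965628.

m = -0.9950, b = 1.9924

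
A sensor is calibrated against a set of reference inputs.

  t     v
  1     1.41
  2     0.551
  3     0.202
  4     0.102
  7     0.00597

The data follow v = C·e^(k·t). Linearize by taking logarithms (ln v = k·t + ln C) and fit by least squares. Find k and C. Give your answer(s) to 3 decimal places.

Taking logs, ln v = k·t + ln C, so regress ln v on t.
Σt = 17.0000, Σ(t)² = 79.0000, Σln v = -9.2557, Σt·ln v = -50.6251.
Equations: 79.0000·k + 17.0000·ln C = -50.6251;  17.0000·k + 5·ln C = -9.2557.
Solving (det = 106.0000): k = -0.90357, ln C = 1.22100, so C = exp(1.22100) = 3.39057.

k = -0.904, C = 3.391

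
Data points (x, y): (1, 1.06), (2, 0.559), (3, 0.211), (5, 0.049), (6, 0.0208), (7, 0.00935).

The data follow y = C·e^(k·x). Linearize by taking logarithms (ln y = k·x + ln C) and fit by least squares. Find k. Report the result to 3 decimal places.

Taking logs, ln y = k·x + ln C, so regress ln y on x.
Over the data: Σx = 24.0000, Σ(x)² = 124.0000, Σln y = -13.6404, Σx·ln y = -76.7958.
Normal system: [[124.0000, 24.0000]; [24.0000, 6]]·[k, ln C]ᵀ = [-76.7958, -13.6404]ᵀ.
Solving (det = 168.0000): k = -0.79408, ln C = 0.90295.

k = -0.794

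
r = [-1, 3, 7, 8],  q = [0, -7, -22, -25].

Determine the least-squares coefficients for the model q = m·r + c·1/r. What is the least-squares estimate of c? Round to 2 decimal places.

c = 3.53

XᵀX·[m, c]ᵀ = Xᵀq reads: 123·m + 4·c = -375;  4·m + (32377/28224)·c = -1445/168.
Δ = 123·(32377/28224) − 4² = 1176929/9408.
m = ((-375)·(32377/28224) − 4·(-1445/168))/(1176929/9408) = -3723445/1176929; c = (123·(-1445/168) − 4·(-375))/(1176929/9408) = 4158840/1176929.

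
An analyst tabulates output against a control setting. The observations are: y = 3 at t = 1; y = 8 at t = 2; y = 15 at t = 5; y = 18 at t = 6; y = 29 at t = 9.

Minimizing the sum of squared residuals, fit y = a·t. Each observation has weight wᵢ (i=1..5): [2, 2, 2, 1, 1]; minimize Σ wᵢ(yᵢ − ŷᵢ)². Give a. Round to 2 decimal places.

The normal equations are: 177·a = 557.
(Σwᵢ·t·t = 177, Σwᵢ·t·y = 557.)
a = 557/177 = 3.14689.

a = 3.15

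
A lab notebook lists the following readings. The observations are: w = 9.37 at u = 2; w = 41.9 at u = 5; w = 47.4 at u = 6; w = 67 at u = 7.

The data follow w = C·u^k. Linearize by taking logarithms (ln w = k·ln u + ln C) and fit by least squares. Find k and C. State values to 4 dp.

Let Y = ln w. Fitting Y = k·ln u + ln C by least squares:
AᵀA = [[10.0677, 6.0403]; [6.0403, 4]], rhs = [22.6583, 14.0361]ᵀ  (here Σln u = 6.0403, Σ(ln u)² = 10.0677, Σln w = 14.0361, Σln u·ln w = 22.6583).
Δ = 10.0677·4 − (6.0403)² = 3.7862; k = (22.6583·4 − 6.0403·14.0361)/3.7862 = 1.54551, ln C = (10.0677·14.0361 − 6.0403·22.6583)/3.7862 = 1.17521, so C = exp(1.17521) = 3.23884.

k = 1.5455, C = 3.2388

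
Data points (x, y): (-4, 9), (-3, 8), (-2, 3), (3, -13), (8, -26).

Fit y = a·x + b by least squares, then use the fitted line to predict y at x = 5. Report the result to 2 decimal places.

ŷ = -17.68

Forming AᵀA = [[102, 2]; [2, 5]] and Aᵀy = [-313, -19]ᵀ gives AᵀA·[a, b]ᵀ = Aᵀy.
Determinant 102·5 − 2² = 506.
a = ((-313)·5 − 2·(-19))/506 = -1527/506; b = (102·(-19) − 2·(-313))/506 = -656/253.
At x = 5: ŷ = (-1527/506)·(5) + (-656/253)·(1) = -389/22.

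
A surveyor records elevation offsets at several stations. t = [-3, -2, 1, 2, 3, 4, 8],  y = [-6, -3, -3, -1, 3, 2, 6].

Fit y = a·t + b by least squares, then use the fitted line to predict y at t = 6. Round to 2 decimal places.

ŷ = 4.10

Normal-equation sums: Σt·t = 107, Σt = 13, Σ1 = 7.
Right-hand side: Σt·y = 84, Σy = -2.
Normal equations: [[107, 13]; [13, 7]]·[a, b]ᵀ = [84, -2]ᵀ.
Eliminating b: 7·(row 1) − 13·(row 2) gives 580·a = 7·84 − 13·(-2) = 614, so a = 307/290.
Then b = ((-2) − 13·(307/290))/7 = -653/290.
At t = 6: ŷ = (307/290)·(6) + (-653/290)·(1) = 41/10.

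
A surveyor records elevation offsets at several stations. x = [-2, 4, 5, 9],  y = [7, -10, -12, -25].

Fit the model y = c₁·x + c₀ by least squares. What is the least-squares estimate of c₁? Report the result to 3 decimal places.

c₁ = -2.887

Sums needed: Σx·x = 126, Σx = 16, Σ1 = 4.
Moment sums: Σx·y = -339, Σy = -40.
Normal equations: [[126, 16]; [16, 4]]·[c₁, c₀]ᵀ = [-339, -40]ᵀ.
Determinant 126·4 − 16² = 248.
c₁ = ((-339)·4 − 16·(-40))/248 = -179/62; c₀ = (126·(-40) − 16·(-339))/248 = 48/31.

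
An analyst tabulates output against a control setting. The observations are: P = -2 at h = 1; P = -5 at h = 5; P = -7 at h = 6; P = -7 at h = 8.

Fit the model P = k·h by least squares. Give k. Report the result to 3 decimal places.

AᵀA·[k]ᵀ = AᵀP reads: 126·k = -125.
(Σh·h = 126, Σh·P = -125.)
k = (-125)/126 = -0.992063.

k = -0.992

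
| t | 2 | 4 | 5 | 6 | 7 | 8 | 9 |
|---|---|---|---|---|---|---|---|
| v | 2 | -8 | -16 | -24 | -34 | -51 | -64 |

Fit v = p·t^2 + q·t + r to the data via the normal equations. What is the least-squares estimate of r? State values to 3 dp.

r = 3.354

Normal-equation sums: Σt^2·t^2 = 15251, Σt^2·t = 1997, Σt^2 = 275, Σt·t = 275, Σt = 41, Σ1 = 7.
And Σt^2·v = -11498, Σt·v = -1474, Σv = -195.
Normal equations: [[15251, 1997, 275]; [1997, 275, 41]; [275, 41, 7]]·[p, q, r]ᵀ = [-11498, -1474, -195]ᵀ.
Row-reducing yields p = -9739/10164, q = 11161/10164, r = 2841/847.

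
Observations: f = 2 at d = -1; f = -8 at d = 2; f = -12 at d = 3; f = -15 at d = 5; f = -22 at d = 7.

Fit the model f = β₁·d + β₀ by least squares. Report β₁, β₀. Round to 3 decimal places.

β₁ = -2.908, β₀ = -1.696

Normal-equation sums: Σd·d = 88, Σd = 16, Σ1 = 5.
And Σd·f = -283, Σf = -55.
det = 88·5 − 16² = 184.
β₁ = ((-283)·5 − 16·(-55))/184 = -535/184; β₀ = (88·(-55) − 16·(-283))/184 = -39/23.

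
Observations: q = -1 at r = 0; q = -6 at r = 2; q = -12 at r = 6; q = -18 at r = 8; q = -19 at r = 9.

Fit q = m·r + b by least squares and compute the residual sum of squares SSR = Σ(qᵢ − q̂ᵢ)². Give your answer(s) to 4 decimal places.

SSR = 2.7833

Entries of AᵀA: Σr·r = 185, Σr = 25, Σ1 = 5.
And Σr·q = -399, Σq = -56.
So AᵀA·[m, b]ᵀ = Aᵀq: [[185, 25]; [25, 5]]·[m, b]ᵀ = [-399, -56]ᵀ.
Eliminating b: 5·(row 1) − 25·(row 2) gives 300·m = 5·(-399) − 25·(-56) = -595, so m = -119/60.
Then b = ((-56) − 25·(-119/60))/5 = -77/60.
Residuals: 17/60, -3/4, 71/60, -17/20, 2/15; SSR = 167/60.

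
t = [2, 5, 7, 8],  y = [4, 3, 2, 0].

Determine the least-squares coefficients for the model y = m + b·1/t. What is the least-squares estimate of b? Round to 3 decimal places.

XᵀX·[m, b]ᵀ = Xᵀy reads: 4·m + (271/280)·b = 9;  (271/280)·m + (25561/78400)·b = 101/35.
Eliminating b: (25561/78400)·(row 1) − (271/280)·(row 2) gives (28803/78400)·m = (25561/78400)·9 − (271/280)·(101/35) = 1583/11200, so m = 11081/28803.
Then b = ((101/35) − (271/280)·(11081/28803))/(25561/78400) = 222040/28803.

b = 7.709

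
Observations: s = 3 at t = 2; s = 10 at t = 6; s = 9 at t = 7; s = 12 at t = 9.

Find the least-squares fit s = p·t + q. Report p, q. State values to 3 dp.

The normal equations are: 170·p + 24·q = 237;  24·p + 4·q = 34.
Determinant 170·4 − 24² = 104.
p = (237·4 − 24·34)/104 = 33/26; q = (170·34 − 24·237)/104 = 23/26.

p = 1.269, q = 0.885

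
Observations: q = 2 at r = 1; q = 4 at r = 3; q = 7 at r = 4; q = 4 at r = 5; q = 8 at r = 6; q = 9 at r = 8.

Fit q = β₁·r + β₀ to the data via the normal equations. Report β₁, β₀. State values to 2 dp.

β₁ = 0.98, β₀ = 1.24

The normal equations are: 151·β₁ + 27·β₀ = 182;  27·β₁ + 6·β₀ = 34.
(Σr·r = 151, Σr = 27, Σ1 = 6, Σr·q = 182, Σq = 34.)
det = 151·6 − 27² = 177.
β₁ = (182·6 − 27·34)/177 = 58/59; β₀ = (151·34 − 27·182)/177 = 220/177.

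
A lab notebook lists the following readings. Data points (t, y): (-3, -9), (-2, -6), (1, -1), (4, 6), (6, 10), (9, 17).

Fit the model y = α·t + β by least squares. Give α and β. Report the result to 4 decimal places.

α = 2.1233, β = -2.4749

Entries of XᵀX: Σt·t = 147, Σt = 15, Σ1 = 6.
And Σt·y = 275, Σy = 17.
So XᵀX·[α, β]ᵀ = Xᵀy: [[147, 15]; [15, 6]]·[α, β]ᵀ = [275, 17]ᵀ.
Δ = 147·6 − 15² = 657.
α = (275·6 − 15·17)/657 = 155/73; β = (147·17 − 15·275)/657 = -542/219.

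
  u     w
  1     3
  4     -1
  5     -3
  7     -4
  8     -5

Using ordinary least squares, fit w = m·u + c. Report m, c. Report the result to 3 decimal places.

m = -1.133, c = 3.667

From the data, Σu·u = 155, Σu = 25, Σ1 = 5.
And Σu·w = -84, Σw = -10.
Normal equations: [[155, 25]; [25, 5]]·[m, c]ᵀ = [-84, -10]ᵀ.
Determinant 155·5 − 25² = 150.
m = ((-84)·5 − 25·(-10))/150 = -17/15; c = (155·(-10) − 25·(-84))/150 = 11/3.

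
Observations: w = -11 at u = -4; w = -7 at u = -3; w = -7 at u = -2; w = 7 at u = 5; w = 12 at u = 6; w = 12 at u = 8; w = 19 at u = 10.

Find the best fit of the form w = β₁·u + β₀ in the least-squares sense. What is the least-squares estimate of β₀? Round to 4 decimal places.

β₀ = -2.2424

Setting ∂/∂β₁ … = 0 gives: 254·β₁ + 20·β₀ = 472;  20·β₁ + 7·β₀ = 25.
(Σu·u = 254, Σu = 20, Σ1 = 7, Σu·w = 472, Σw = 25.)
Eliminating β₀: 7·(row 1) − 20·(row 2) gives 1378·β₁ = 7·472 − 20·25 = 2804, so β₁ = 1402/689.
Then β₀ = (25 − 20·(1402/689))/7 = -1545/689.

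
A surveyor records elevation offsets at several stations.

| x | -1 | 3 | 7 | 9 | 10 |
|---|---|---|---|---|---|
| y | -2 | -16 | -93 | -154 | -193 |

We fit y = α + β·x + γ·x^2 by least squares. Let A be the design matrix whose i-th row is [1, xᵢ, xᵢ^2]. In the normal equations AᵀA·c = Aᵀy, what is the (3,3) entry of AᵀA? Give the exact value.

Row 3 ↔ basis x^2, column 3 ↔ basis x^2, so (AᵀA)_{3,3} = Σᵢ (x^2)·(x^2) = (1)·(1) + (9)·(9) + (49)·(49) + (81)·(81) + (100)·(100) = 19044.

19044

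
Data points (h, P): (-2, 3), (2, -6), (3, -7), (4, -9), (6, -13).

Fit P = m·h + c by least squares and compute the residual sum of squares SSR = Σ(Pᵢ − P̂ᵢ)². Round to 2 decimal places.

XᵀX·[m, c]ᵀ = XᵀP reads: 69·m + 13·c = -153;  13·m + 5·c = -32.
(Σh·h = 69, Σh = 13, Σ1 = 5, Σh·P = -153, ΣP = -32.)
Eliminating c: 5·(row 1) − 13·(row 2) gives 176·m = 5·(-153) − 13·(-32) = -349, so m = -349/176.
Then c = ((-32) − 13·(-349/176))/5 = -219/176.
Residuals: 49/176, -139/176, 17/88, 31/176, 25/176; SSR = 139/176.

SSR = 0.79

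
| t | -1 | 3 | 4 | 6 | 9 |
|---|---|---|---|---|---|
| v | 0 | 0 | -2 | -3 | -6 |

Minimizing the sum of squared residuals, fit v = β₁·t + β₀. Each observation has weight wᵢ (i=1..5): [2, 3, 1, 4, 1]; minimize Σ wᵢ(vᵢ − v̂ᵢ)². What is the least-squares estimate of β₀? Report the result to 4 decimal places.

Compute the Gram sums: Σwᵢ·t·t = 270, Σwᵢ·t = 44, Σwᵢ·1 = 11.
Moment sums: Σwᵢ·t·v = -134, Σwᵢ·v = -20.
AᵀWA·[β₁, β₀]ᵀ = AᵀWv becomes [[270, 44]; [44, 11]]·[β₁, β₀]ᵀ = [-134, -20]ᵀ.
Eliminating β₀: 11·(row 1) − 44·(row 2) gives 1034·β₁ = 11·(-134) − 44·(-20) = -594, so β₁ = -27/47.
Then β₀ = ((-20) − 44·(-27/47))/11 = 248/517.

β₀ = 0.4797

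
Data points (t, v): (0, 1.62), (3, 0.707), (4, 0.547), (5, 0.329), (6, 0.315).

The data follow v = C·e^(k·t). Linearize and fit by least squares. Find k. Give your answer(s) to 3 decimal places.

k = -0.288

With ln vᵢ as the transformed response and tᵢ as the regressor:
Over the data: Σt = 18.0000, Σ(t)² = 86.0000, Σln v = -2.7345, Σt·ln v = -15.9430.
Normal system: [[86.0000, 18.0000]; [18.0000, 5]]·[k, ln C]ᵀ = [-15.9430, -2.7345]ᵀ.
Δ = 86.0000·5 − (18.0000)² = 106.0000; k = (-15.9430·5 − 18.0000·-2.7345)/106.0000 = -0.28768, ln C = (86.0000·-2.7345 − 18.0000·-15.9430)/106.0000 = 0.48875.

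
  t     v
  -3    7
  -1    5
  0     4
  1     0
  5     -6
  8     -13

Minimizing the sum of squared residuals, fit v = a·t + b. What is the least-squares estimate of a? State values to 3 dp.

a = -1.860

Entries of MᵀM: Σt·t = 100, Σt = 10, Σ1 = 6.
Moment sums: Σt·v = -160, Σv = -3.
Normal equations: [[100, 10]; [10, 6]]·[a, b]ᵀ = [-160, -3]ᵀ.
Determinant 100·6 − 10² = 500.
a = ((-160)·6 − 10·(-3))/500 = -93/50; b = (100·(-3) − 10·(-160))/500 = 13/5.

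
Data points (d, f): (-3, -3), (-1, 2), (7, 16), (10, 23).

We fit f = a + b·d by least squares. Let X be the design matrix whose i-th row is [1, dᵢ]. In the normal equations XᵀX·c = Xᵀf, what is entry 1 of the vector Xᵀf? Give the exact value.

38

Entry 1 ↔ basis 1, so (Xᵀf)_{1} = Σᵢ fᵢ = (1)·(-3) + (1)·(2) + (1)·(16) + (1)·(23) = 38.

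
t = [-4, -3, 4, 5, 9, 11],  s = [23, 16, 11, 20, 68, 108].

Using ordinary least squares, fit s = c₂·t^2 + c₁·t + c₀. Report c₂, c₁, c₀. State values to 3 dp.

c₂ = 1.014, c₁ = -1.544, c₀ = 1.390

Entries of MᵀM: Σt^2·t^2 = 22420, Σt^2·t = 2158, Σt^2 = 268, Σt·t = 268, Σt = 22, Σ1 = 6.
Moment sums: Σt^2·s = 19764, Σt·s = 1804, Σs = 246.
So MᵀM·[c₂, c₁, c₀]ᵀ = Mᵀs: [[22420, 2158, 268]; [2158, 268, 22]; [268, 22, 6]]·[c₂, c₁, c₀]ᵀ = [19764, 1804, 246]ᵀ.
Row-reducing yields c₂ = 87583/86415, c₁ = -133414/86415, c₀ = 40053/28805.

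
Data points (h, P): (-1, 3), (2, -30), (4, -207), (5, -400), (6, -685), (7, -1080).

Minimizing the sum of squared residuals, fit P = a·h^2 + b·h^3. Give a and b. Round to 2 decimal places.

With design matrix M, MᵀM = [[4595, 28763]; [28763, 184091]] and MᵀP = [-91009, -581891]ᵀ.
det = 4595·184091 − 28763² = 18587976.
a = ((-91009)·184091 − 28763·(-581891))/18587976 = -8503493/9293988; b = (4595·(-581891) − 28763·(-91009))/18587976 = -28048639/9293988.

a = -0.91, b = -3.02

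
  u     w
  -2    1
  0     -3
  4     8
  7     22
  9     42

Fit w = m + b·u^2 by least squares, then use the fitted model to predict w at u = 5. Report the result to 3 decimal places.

ŵ = 11.347

MᵀM·[m, b]ᵀ = Mᵀw reads: 5·m + 150·b = 70;  150·m + 9234·b = 4612.
Δ = 5·9234 − 150² = 23670.
m = (70·9234 − 150·4612)/23670 = -1514/789; b = (5·4612 − 150·70)/23670 = 1256/2367.
At u = 5: ŵ = (-1514/789)·(1) + (1256/2367)·(25) = 26858/2367.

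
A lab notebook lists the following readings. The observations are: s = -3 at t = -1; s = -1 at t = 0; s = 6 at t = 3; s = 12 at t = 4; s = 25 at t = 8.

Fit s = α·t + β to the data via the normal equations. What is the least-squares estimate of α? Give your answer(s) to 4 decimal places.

The normal system MᵀM·[α, β]ᵀ = Mᵀs is [[90, 14]; [14, 5]]·[α, β]ᵀ = [269, 39]ᵀ.
Determinant 90·5 − 14² = 254.
α = (269·5 − 14·39)/254 = 799/254; β = (90·39 − 14·269)/254 = -128/127.

α = 3.1457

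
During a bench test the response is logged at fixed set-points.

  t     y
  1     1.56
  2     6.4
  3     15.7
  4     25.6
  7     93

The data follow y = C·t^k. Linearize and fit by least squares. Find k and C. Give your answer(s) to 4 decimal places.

With ln yᵢ as the transformed response and ln tᵢ as the regressor:
AᵀA = [[7.3958, 5.1240]; [5.1240, 5]], rhs = [17.6271, 12.8298]ᵀ  (here Σln t = 5.1240, Σ(ln t)² = 7.3958, Σln y = 12.8298, Σln t·ln y = 17.6271).
Slope k = (n·Σln t·ln y − Σln t·Σln y)/(n·Σ(ln t)² − (Σln t)²) = (5·17.6271 − 5.1240·12.8298)/10.7239 = 2.08841; ln C = (Σln y − k·Σln t)/n = 0.42577, so C = exp(0.42577) = 1.53078.

k = 2.0884, C = 1.5308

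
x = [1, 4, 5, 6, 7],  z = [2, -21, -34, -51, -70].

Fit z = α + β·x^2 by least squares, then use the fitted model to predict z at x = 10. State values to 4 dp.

ẑ = -146.7331

Compute the Gram sums: Σ1 = 5, Σx^2 = 127, Σx^2·x^2 = 4579.
Moment sums: Σz = -174, Σx^2·z = -6450.
So MᵀM·[α, β]ᵀ = Mᵀz: [[5, 127]; [127, 4579]]·[α, β]ᵀ = [-174, -6450]ᵀ.
Δ = 5·4579 − 127² = 6766.
α = ((-174)·4579 − 127·(-6450))/6766 = 11202/3383; β = (5·(-6450) − 127·(-174))/6766 = -5076/3383.
At x = 10: ẑ = (11202/3383)·(1) + (-5076/3383)·(100) = -496398/3383.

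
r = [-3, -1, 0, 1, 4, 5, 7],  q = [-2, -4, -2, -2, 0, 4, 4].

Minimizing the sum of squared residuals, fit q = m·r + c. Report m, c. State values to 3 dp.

m = 0.777, c = -1.729

The normal equations are: 101·m + 13·c = 56;  13·m + 7·c = -2.
det = 101·7 − 13² = 538.
m = (56·7 − 13·(-2))/538 = 209/269; c = (101·(-2) − 13·56)/538 = -465/269.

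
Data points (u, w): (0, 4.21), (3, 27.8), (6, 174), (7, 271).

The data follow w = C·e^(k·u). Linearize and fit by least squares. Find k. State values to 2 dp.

k = 0.60

Linearized form: ln w = k·u + ln C. From the 4 transformed points,
Sums: Σu = 16.0000, Σ(u)² = 94.0000, Σln w = 15.5237, Σu·ln w = 80.1443.
Normal system: [[94.0000, 16.0000]; [16.0000, 4]]·[k, ln C]ᵀ = [80.1443, 15.5237]ᵀ.
Solving (det = 120.0000): k = 0.60165, ln C = 1.47431.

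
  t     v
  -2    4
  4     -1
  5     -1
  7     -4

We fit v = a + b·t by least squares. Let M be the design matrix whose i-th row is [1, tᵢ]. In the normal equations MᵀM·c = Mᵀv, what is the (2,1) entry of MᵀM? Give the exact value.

14

Row 2 ↔ basis t, column 1 ↔ basis 1, so (MᵀM)_{2,1} = Σᵢ t = (-2)·(1) + (4)·(1) + (5)·(1) + (7)·(1) = 14.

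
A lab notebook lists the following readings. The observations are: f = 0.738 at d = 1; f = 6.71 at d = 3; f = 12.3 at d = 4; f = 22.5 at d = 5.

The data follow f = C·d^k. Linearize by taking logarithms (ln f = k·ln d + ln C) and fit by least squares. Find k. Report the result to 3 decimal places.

With ln fᵢ as the transformed response and ln dᵢ as the regressor:
Sums: Σln d = 4.0943, Σ(ln d)² = 5.7191, Σln f = 7.2229, Σln d·ln f = 10.5814.
Normal system: [[5.7191, 4.0943]; [4.0943, 4]]·[k, ln C]ᵀ = [10.5814, 7.2229]ᵀ.
Δ = 5.7191·4 − (4.0943)² = 6.1125; k = (10.5814·4 − 4.0943·7.2229)/6.1125 = 2.08627, ln C = (5.7191·7.2229 − 4.0943·10.5814)/6.1125 = -0.32975.

k = 2.086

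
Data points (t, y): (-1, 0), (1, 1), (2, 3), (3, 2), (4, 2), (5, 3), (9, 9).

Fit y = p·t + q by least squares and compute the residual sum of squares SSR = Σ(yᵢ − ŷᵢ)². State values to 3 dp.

Compute the Gram sums: Σt·t = 137, Σt = 23, Σ1 = 7.
For Xᵀy: Σt·y = 117, Σy = 20.
Normal equations: [[137, 23]; [23, 7]]·[p, q]ᵀ = [117, 20]ᵀ.
det = 137·7 − 23² = 430.
p = (117·7 − 23·20)/430 = 359/430; q = (137·20 − 23·117)/430 = 49/430.
Residuals: 31/43, 11/215, 523/430, -133/215, -125/86, -277/215, 59/43; SSR = 3457/430.

SSR = 8.040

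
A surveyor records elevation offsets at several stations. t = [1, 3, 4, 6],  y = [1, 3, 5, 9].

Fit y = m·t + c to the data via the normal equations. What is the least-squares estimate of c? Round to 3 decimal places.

c = -1.154

Normal-equation sums: Σt·t = 62, Σt = 14, Σ1 = 4.
And Σt·y = 84, Σy = 18.
Δ = 62·4 − 14² = 52.
m = (84·4 − 14·18)/52 = 21/13; c = (62·18 − 14·84)/52 = -15/13.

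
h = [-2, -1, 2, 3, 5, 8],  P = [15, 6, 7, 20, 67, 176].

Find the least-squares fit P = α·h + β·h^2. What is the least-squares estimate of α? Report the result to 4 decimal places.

α = -1.9168

The normal system AᵀA·[α, β]ᵀ = AᵀP is [[107, 663]; [663, 4835]]·[α, β]ᵀ = [1781, 13213]ᵀ.
Δ = 107·4835 − 663² = 77776.
α = (1781·4835 − 663·13213)/77776 = -37271/19444; β = (107·13213 − 663·1781)/77776 = 58247/19444.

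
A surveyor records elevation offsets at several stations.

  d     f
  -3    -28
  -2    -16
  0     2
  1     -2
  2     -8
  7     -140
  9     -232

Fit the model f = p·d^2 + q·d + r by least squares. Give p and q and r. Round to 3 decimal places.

XᵀX·[p, q, r]ᵀ = Xᵀf reads: 9076·p + 1046·q + 148·r = -26002;  1046·p + 148·q + 14·r = -2970;  148·p + 14·q + 7·r = -424.
Solving the 3×3 system (Gaussian elimination) gives p = -52849/17631, q = 92657/88155, r = 61906/88155.

p = -2.998, q = 1.051, r = 0.702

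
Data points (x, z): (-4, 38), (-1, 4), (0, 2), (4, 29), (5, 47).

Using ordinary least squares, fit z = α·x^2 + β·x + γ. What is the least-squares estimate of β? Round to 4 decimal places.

β = -1.0582

The normal system AᵀA·[α, β, γ]ᵀ = Aᵀz is [[1138, 124, 58]; [124, 58, 4]; [58, 4, 5]]·[α, β, γ]ᵀ = [2251, 195, 120]ᵀ.
Inverting the 3×3 Gram matrix, [α, β, γ]ᵀ = [5183/2562, -2711/2562, 589/427]ᵀ.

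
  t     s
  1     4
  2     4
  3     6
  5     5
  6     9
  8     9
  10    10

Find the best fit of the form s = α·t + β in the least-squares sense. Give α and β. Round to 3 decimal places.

α = 0.719, β = 3.121

The normal equations are: 239·α + 35·β = 281;  35·α + 7·β = 47.
Δ = 239·7 − 35² = 448.
α = (281·7 − 35·47)/448 = 23/32; β = (239·47 − 35·281)/448 = 699/224.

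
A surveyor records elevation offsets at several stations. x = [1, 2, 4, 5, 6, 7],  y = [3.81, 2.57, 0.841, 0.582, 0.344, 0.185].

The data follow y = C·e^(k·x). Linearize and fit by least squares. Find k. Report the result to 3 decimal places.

With ln yᵢ as the transformed response and xᵢ as the regressor:
Σx = 25.0000, Σ(x)² = 131.0000, Σln y = -1.1874, Σx·ln y = -18.3881.
Equations: 131.0000·k + 25.0000·ln C = -18.3881;  25.0000·k + 6·ln C = -1.1874.
Δ = 131.0000·6 − (25.0000)² = 161.0000; k = (-18.3881·6 − 25.0000·-1.1874)/161.0000 = -0.50089, ln C = (131.0000·-1.1874 − 25.0000·-18.3881)/161.0000 = 1.88913.

k = -0.501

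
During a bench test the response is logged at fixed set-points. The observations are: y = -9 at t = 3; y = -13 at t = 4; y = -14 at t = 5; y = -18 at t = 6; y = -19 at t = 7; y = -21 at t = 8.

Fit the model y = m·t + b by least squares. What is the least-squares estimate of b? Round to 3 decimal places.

b = -2.781

From the data, Σt·t = 199, Σt = 33, Σ1 = 6.
And Σt·y = -558, Σy = -94.
Eliminating b: 6·(row 1) − 33·(row 2) gives 105·m = 6·(-558) − 33·(-94) = -246, so m = -82/35.
Then b = ((-94) − 33·(-82/35))/6 = -292/105.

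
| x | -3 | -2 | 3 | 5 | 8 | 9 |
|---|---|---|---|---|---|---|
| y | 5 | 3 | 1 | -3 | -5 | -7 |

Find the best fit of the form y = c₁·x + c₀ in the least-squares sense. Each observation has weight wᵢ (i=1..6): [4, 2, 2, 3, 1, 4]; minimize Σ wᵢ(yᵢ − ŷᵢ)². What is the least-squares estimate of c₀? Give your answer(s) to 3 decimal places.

From the data, Σwᵢ·x·x = 525, Σwᵢ·x = 49, Σwᵢ·1 = 16.
For MᵀWy: Σwᵢ·x·y = -403, Σwᵢ·y = -14.
Normal equations: [[525, 49]; [49, 16]]·[c₁, c₀]ᵀ = [-403, -14]ᵀ.
Determinant 525·16 − 49² = 5999.
c₁ = ((-403)·16 − 49·(-14))/5999 = -5762/5999; c₀ = (525·(-14) − 49·(-403))/5999 = 1771/857.

c₀ = 2.067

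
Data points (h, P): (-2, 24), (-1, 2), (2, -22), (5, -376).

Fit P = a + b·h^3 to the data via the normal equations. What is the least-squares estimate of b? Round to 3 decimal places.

Setting ∂/∂a … = 0 gives: 4·a + 124·b = -372;  124·a + 15754·b = -47370.
(Σ1 = 4, Σh^3 = 124, Σh^3·h^3 = 15754, ΣP = -372, Σh^3·P = -47370.)
Determinant 4·15754 − 124² = 47640.
a = ((-372)·15754 − 124·(-47370))/47640 = 558/1985; b = (4·(-47370) − 124·(-372))/47640 = -5973/1985.

b = -3.009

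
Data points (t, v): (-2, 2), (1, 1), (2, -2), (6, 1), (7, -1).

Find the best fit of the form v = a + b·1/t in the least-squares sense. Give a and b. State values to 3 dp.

a = 0.469, b = -1.027

With design matrix M, MᵀM = [[5, 55/42]; [55/42, 2731/1764]] and Mᵀv = [1, -41/42]ᵀ.
Eliminating b: (2731/1764)·(row 1) − (55/42)·(row 2) gives (5315/882)·a = (2731/1764)·1 − (55/42)·(-41/42) = 277/98, so a = 2493/5315.
Then b = ((-41/42) − (55/42)·(2493/5315))/(2731/1764) = -1092/1063.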